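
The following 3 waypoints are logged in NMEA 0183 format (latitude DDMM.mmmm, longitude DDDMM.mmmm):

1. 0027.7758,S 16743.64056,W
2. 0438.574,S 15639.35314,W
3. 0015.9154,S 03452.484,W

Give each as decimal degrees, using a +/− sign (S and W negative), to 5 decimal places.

Point 1:
  φ: split at 2 digits → 00° and 27.7758′; 0 + 27.7758/60 = 0.462930
  hemisphere S, so the sign is −
  λ: split at 3 digits → 167° and 43.64056′; 167 + 43.64056/60 = 167.727343
  W → negative
Point 2:
  Lat: split at 2 digits → 04° and 38.574′; 4 + 38.574/60 = 4.642900
  S ⇒ negate
  λ: degrees = first 3 digits = 156, minutes = 39.35314; 156 + 39.35314/60 = 156.655886
  hemisphere W, so the sign is −
Point 3:
  φ: degrees = first 2 digits = 0, minutes = 15.9154; 0 + 15.9154/60 = 0.265257
  S → negative
  λ: degrees = first 3 digits = 34, minutes = 52.484; 34 + 52.484/60 = 34.874733
  W ⇒ negate

1. -0.46293, -167.72734
2. -4.64290, -156.65589
3. -0.26526, -34.87473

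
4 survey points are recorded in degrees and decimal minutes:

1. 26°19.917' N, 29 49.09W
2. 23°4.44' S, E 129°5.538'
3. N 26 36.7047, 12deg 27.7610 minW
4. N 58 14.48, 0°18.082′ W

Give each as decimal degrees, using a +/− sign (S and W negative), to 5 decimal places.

1. 26.33195, -29.81817
2. -23.07400, 129.09230
3. 26.61175, -12.46268
4. 58.24133, -0.30137

Point 1:
  φ: 19.917′ = 0.331950°; total 26.331950
  N ⇒ keep positive
  λ: 49.09′ = 0.818167°; total 29.818167
  W ⇒ negate
Point 2:
  Lat: 4.44′ = 0.074000°; total 23.074000
  S ⇒ negate
  λ: 5.538′ = 0.092300°; total 129.092300
  E → positive
Point 3:
  Latitude: 36.7047′ = 0.611745°; total 26.611745
  N → positive
  λ: 27.761′ = 0.462683°; total 12.462683
  W → negative
Point 4:
  Lat: 14.48′ = 0.241333°; total 58.241333
  N ⇒ keep positive
  Lon: 0 + 18.082/60 = 0.301367
  W → negative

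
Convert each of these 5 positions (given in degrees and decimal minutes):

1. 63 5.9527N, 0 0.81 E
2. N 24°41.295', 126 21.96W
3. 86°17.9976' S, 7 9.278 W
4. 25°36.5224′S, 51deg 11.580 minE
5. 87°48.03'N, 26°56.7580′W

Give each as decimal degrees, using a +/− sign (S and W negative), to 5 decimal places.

Point 1:
  Lat: 63 + 5.9527/60 = 63.099212
  N → positive
  Longitude: 0 + 0.81/60 = 0.013500
  E → positive
Point 2:
  φ: 24 + 41.295/60 = 24.688250
  N ⇒ keep positive
  Lon: 21.96′ = 0.366000°; total 126.366000
  hemisphere W, so the sign is −
Point 3:
  Lat: 86 + 17.9976/60 = 86.299960
  S ⇒ negate
  Longitude: 7 + 9.278/60 = 7.154633
  W → negative
Point 4:
  Latitude: 36.5224′ = 0.608707°; total 25.608707
  S → negative
  Longitude: 11.58′ = 0.193000°; total 51.193000
  E ⇒ keep positive
Point 5:
  φ: 48.03′ = 0.800500°; total 87.800500
  N ⇒ keep positive
  Longitude: 26 + 56.758/60 = 26.945967
  hemisphere W, so the sign is −

1. 63.09921, 0.01350
2. 24.68825, -126.36600
3. -86.29996, -7.15463
4. -25.60871, 51.19300
5. 87.80050, -26.94597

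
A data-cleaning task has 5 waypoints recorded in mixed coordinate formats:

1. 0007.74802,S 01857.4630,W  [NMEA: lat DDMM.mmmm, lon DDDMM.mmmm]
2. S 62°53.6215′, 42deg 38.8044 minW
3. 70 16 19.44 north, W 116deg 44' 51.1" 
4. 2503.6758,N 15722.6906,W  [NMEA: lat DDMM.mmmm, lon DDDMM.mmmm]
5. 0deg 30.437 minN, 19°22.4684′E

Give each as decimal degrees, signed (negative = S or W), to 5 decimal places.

1. -0.12913, -18.95772
2. -62.89369, -42.64674
3. 70.27207, -116.74753
4. 25.06126, -157.37818
5. 0.50728, 19.37447

Point 1:
  Lat: split at 2 digits → 00° and 7.74802′; 0 + 7.74802/60 = 0.129134
  S → negative
  Longitude: degrees = first 3 digits = 18, minutes = 57.463; 18 + 57.463/60 = 18.957717
  hemisphere W, so the sign is −
Point 2:
  φ: 53.6215′ = 0.893692°; total 62.893692
  S ⇒ negate
  λ: 38.8044′ = 0.646740°; total 42.646740
  hemisphere W, so the sign is −
Point 3:
  φ: 70 + 16/60 + 19.44/3600 = 70.272067
  N ⇒ keep positive
  Longitude: 44′ + 51.1″ = 44.85167′; 116 + 44.85167/60 = 116.747528
  W ⇒ negate
Point 4:
  Lat: degrees = first 2 digits = 25, minutes = 3.6758; 25 + 3.6758/60 = 25.061263
  N ⇒ keep positive
  Longitude: degrees = first 3 digits = 157, minutes = 22.6906; 157 + 22.6906/60 = 157.378177
  W → negative
Point 5:
  φ: 30.437′ = 0.507283°; total 0.507283
  N → positive
  λ: 19 + 22.4684/60 = 19.374473
  E → positive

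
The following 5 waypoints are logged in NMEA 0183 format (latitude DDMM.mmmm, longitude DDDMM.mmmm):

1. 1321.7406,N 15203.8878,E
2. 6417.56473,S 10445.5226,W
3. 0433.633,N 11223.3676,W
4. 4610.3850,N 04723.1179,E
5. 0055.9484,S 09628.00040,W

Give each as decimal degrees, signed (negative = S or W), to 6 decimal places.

Point 1:
  Lat: split at 2 digits → 13° and 21.7406′; 13 + 21.7406/60 = 13.3623433
  N ⇒ keep positive
  λ: split at 3 digits → 152° and 3.8878′; 152 + 3.8878/60 = 152.0647967
  E ⇒ keep positive
Point 2:
  Latitude: split at 2 digits → 64° and 17.56473′; 64 + 17.56473/60 = 64.2927455
  S → negative
  λ: split at 3 digits → 104° and 45.5226′; 104 + 45.5226/60 = 104.7587100
  W ⇒ negate
Point 3:
  φ: split at 2 digits → 04° and 33.633′; 4 + 33.633/60 = 4.5605500
  N → positive
  Longitude: degrees = first 3 digits = 112, minutes = 23.3676; 112 + 23.3676/60 = 112.3894600
  W ⇒ negate
Point 4:
  Latitude: split at 2 digits → 46° and 10.385′; 46 + 10.385/60 = 46.1730833
  N ⇒ keep positive
  Lon: split at 3 digits → 047° and 23.1179′; 47 + 23.1179/60 = 47.3852983
  E → positive
Point 5:
  Lat: split at 2 digits → 00° and 55.9484′; 0 + 55.9484/60 = 0.9324733
  hemisphere S, so the sign is −
  Lon: split at 3 digits → 096° and 28.0004′; 96 + 28.0004/60 = 96.4666733
  W ⇒ negate

1. 13.362343, 152.064797
2. -64.292746, -104.758710
3. 4.560550, -112.389460
4. 46.173083, 47.385298
5. -0.932473, -96.466673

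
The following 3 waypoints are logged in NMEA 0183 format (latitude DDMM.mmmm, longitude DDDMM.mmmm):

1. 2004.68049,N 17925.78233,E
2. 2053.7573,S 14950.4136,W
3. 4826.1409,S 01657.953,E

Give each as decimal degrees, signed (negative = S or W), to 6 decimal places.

1. 20.078008, 179.429706
2. -20.895955, -149.840227
3. -48.435682, 16.965883

Point 1:
  Latitude: degrees = first 2 digits = 20, minutes = 4.68049; 20 + 4.68049/60 = 20.0780082
  N → positive
  Longitude: split at 3 digits → 179° and 25.78233′; 179 + 25.78233/60 = 179.4297055
  E ⇒ keep positive
Point 2:
  Latitude: degrees = first 2 digits = 20, minutes = 53.7573; 20 + 53.7573/60 = 20.8959550
  S ⇒ negate
  λ: split at 3 digits → 149° and 50.4136′; 149 + 50.4136/60 = 149.8402267
  W → negative
Point 3:
  Latitude: degrees = first 2 digits = 48, minutes = 26.1409; 48 + 26.1409/60 = 48.4356817
  S ⇒ negate
  Lon: degrees = first 3 digits = 16, minutes = 57.953; 16 + 57.953/60 = 16.9658833
  E ⇒ keep positive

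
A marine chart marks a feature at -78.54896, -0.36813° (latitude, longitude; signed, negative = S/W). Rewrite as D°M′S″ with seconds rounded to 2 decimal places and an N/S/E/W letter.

Latitude is negative → S; |value| = 78.548960
φ: 0.548960 × 60 = 32.93760′ → 32′, remainder × 60 = 56.2560″
Longitude is negative → W; |value| = 0.368130
λ: 0.368130° → 22.08780′; 0.08780 × 60 = 5.2680″

78°32′56.26″ S, 0°22′5.27″ W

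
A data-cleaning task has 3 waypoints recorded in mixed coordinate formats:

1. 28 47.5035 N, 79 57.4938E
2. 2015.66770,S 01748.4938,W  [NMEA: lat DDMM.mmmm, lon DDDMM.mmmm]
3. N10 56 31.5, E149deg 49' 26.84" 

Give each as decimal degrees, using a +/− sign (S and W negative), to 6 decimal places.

Point 1:
  Latitude: 28 + 47.5035/60 = 28.7917250
  N ⇒ keep positive
  Longitude: 57.4938′ = 0.958230°; total 79.9582300
  E → positive
Point 2:
  Latitude: degrees = first 2 digits = 20, minutes = 15.6677; 20 + 15.6677/60 = 20.2611283
  S ⇒ negate
  λ: degrees = first 3 digits = 17, minutes = 48.4938; 17 + 48.4938/60 = 17.8082300
  W → negative
Point 3:
  φ: 10° + 56/60 + 31.5/3600 = 10 + 0.933333 + 0.008750 = 10.9420833
  N ⇒ keep positive
  Longitude: 149° + 49/60 + 26.84/3600 = 149 + 0.816667 + 0.007456 = 149.8241222
  E ⇒ keep positive

1. 28.791725, 79.958230
2. -20.261128, -17.808230
3. 10.942083, 149.824122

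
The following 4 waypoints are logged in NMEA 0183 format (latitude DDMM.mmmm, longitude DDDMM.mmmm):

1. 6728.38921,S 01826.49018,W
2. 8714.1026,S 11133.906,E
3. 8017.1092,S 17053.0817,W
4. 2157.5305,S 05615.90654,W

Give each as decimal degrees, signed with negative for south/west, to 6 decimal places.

1. -67.473154, -18.441503
2. -87.235043, 111.565100
3. -80.285153, -170.884695
4. -21.958842, -56.265109

Point 1:
  φ: degrees = first 2 digits = 67, minutes = 28.38921; 67 + 28.38921/60 = 67.4731535
  hemisphere S, so the sign is −
  λ: degrees = first 3 digits = 18, minutes = 26.49018; 18 + 26.49018/60 = 18.4415030
  W → negative
Point 2:
  φ: degrees = first 2 digits = 87, minutes = 14.1026; 87 + 14.1026/60 = 87.2350433
  hemisphere S, so the sign is −
  Lon: degrees = first 3 digits = 111, minutes = 33.906; 111 + 33.906/60 = 111.5651000
  E ⇒ keep positive
Point 3:
  Lat: split at 2 digits → 80° and 17.1092′; 80 + 17.1092/60 = 80.2851533
  hemisphere S, so the sign is −
  Longitude: split at 3 digits → 170° and 53.0817′; 170 + 53.0817/60 = 170.8846950
  W → negative
Point 4:
  Latitude: degrees = first 2 digits = 21, minutes = 57.5305; 21 + 57.5305/60 = 21.9588417
  hemisphere S, so the sign is −
  Longitude: split at 3 digits → 056° and 15.90654′; 56 + 15.90654/60 = 56.2651090
  W → negative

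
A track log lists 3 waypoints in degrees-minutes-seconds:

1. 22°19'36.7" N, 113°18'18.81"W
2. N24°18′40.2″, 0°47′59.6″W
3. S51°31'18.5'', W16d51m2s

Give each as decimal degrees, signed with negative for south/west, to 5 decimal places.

Point 1:
  Lat: 19′ + 36.7″ = 19.61167′; 22 + 19.61167/60 = 22.326861
  N → positive
  Longitude: 113 + 18/60 + 18.81/3600 = 113.305225
  W → negative
Point 2:
  Lat: 18′ + 40.2″ = 18.67000′; 24 + 18.67000/60 = 24.311167
  N → positive
  Longitude: 47′ + 59.6″ = 47.99333′; 0 + 47.99333/60 = 0.799889
  W ⇒ negate
Point 3:
  Latitude: 31′ + 18.5″ = 31.30833′; 51 + 31.30833/60 = 51.521806
  S ⇒ negate
  Longitude: 16° + 51/60 + 2/3600 = 16 + 0.850000 + 0.000556 = 16.850556
  hemisphere W, so the sign is −

1. 22.32686, -113.30523
2. 24.31117, -0.79989
3. -51.52181, -16.85056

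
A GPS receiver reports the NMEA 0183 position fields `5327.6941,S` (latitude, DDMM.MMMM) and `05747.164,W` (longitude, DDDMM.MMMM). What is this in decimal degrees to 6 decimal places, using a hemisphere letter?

φ: split at 2 digits → 53° and 27.6941′; 53 + 27.6941/60 = 53.4615683
Lon: degrees = first 3 digits = 57, minutes = 47.164; 57 + 47.164/60 = 57.7860667

53.461568° S, 57.786067° W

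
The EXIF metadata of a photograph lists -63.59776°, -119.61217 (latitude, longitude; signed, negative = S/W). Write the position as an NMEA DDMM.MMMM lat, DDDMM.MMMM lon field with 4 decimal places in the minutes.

Latitude is negative → S; |value| = 63.597760
φ: minutes = (63.597760 − 63) × 60 = 35.865600
Longitude is negative → W; |value| = 119.612170
λ: fractional part 0.612170 → 36.730200 minutes

6335.8656,S / 11936.7302,W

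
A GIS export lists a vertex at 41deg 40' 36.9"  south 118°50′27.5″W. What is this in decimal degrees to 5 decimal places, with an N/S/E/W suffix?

41.67692° S, 118.84097° W

Latitude: 41 + 40/60 + 36.9/3600 = 41.676917
Longitude: 50′ + 27.5″ = 50.45833′; 118 + 50.45833/60 = 118.840972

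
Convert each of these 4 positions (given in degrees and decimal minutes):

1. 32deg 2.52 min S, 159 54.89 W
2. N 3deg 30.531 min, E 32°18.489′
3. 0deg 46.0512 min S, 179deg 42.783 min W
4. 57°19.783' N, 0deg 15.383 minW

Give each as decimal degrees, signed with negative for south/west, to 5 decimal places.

1. -32.04200, -159.91483
2. 3.50885, 32.30815
3. -0.76752, -179.71305
4. 57.32972, -0.25638

Point 1:
  φ: 2.52′ = 0.042000°; total 32.042000
  hemisphere S, so the sign is −
  Lon: 54.89′ = 0.914833°; total 159.914833
  hemisphere W, so the sign is −
Point 2:
  Latitude: 30.531′ = 0.508850°; total 3.508850
  N → positive
  λ: 32 + 18.489/60 = 32.308150
  E → positive
Point 3:
  Latitude: 46.0512′ = 0.767520°; total 0.767520
  S ⇒ negate
  λ: 179 + 42.783/60 = 179.713050
  hemisphere W, so the sign is −
Point 4:
  Lat: 57 + 19.783/60 = 57.329717
  N ⇒ keep positive
  Longitude: 15.383′ = 0.256383°; total 0.256383
  W → negative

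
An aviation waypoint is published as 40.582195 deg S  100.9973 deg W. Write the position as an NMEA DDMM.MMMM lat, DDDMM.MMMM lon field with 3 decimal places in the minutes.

4034.932,S / 10059.838,W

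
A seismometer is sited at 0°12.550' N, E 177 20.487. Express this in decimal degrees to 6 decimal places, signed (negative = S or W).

0.209167, 177.341450

Latitude: 0 + 12.55/60 = 0.2091667
N ⇒ keep positive
Longitude: 177 + 20.487/60 = 177.3414500
E ⇒ keep positive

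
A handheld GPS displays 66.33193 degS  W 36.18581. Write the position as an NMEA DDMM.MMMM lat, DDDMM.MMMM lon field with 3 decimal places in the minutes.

6619.916,S / 03611.149,W

Latitude: minutes = (66.331930 − 66) × 60 = 19.91580
Longitude: fractional part 0.185810 → 11.14860 minutes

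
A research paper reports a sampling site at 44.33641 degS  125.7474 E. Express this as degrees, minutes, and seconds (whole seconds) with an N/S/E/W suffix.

44°20′11″ S, 125°44′51″ E

Latitude: whole degrees 44; 20.18460′ → 20′ and 11.08″
Longitude: whole degrees 125; 44.84400′ → 44′ and 50.64″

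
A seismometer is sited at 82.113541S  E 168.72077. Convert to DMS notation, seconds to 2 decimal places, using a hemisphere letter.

φ: 0.113541 × 60 = 6.81246′ → 6′, remainder × 60 = 48.7476″
Lon: 0.720770° → 43.24620′; 0.24620 × 60 = 14.7720″

82°06′48.75″ S, 168°43′14.77″ E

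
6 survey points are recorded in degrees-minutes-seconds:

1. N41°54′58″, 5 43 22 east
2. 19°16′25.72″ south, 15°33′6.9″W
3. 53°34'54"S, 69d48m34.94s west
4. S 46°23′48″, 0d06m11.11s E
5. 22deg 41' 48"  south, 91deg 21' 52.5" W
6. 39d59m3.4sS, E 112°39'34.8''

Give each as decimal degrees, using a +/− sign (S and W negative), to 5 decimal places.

Point 1:
  Lat: 54′ + 58″ = 54.96667′; 41 + 54.96667/60 = 41.916111
  N → positive
  Lon: 5 + 43/60 + 22/3600 = 5.722778
  E → positive
Point 2:
  Lat: 19° + 16/60 + 25.72/3600 = 19 + 0.266667 + 0.007144 = 19.273811
  S → negative
  Lon: 33′ + 6.9″ = 33.11500′; 15 + 33.11500/60 = 15.551917
  W → negative
Point 3:
  φ: 53 + 34/60 + 54/3600 = 53.581667
  S ⇒ negate
  λ: 69° + 48/60 + 34.94/3600 = 69 + 0.800000 + 0.009706 = 69.809706
  W → negative
Point 4:
  φ: 23′ + 48″ = 23.80000′; 46 + 23.80000/60 = 46.396667
  S → negative
  Longitude: 6′ + 11.11″ = 6.18517′; 0 + 6.18517/60 = 0.103086
  E ⇒ keep positive
Point 5:
  Latitude: 41′ + 48″ = 41.80000′; 22 + 41.80000/60 = 22.696667
  S ⇒ negate
  Lon: 91° + 21/60 + 52.5/3600 = 91 + 0.350000 + 0.014583 = 91.364583
  W → negative
Point 6:
  Latitude: 59′ + 3.4″ = 59.05667′; 39 + 59.05667/60 = 39.984278
  hemisphere S, so the sign is −
  Lon: 112° + 39/60 + 34.8/3600 = 112 + 0.650000 + 0.009667 = 112.659667
  E → positive

1. 41.91611, 5.72278
2. -19.27381, -15.55192
3. -53.58167, -69.80971
4. -46.39667, 0.10309
5. -22.69667, -91.36458
6. -39.98428, 112.65967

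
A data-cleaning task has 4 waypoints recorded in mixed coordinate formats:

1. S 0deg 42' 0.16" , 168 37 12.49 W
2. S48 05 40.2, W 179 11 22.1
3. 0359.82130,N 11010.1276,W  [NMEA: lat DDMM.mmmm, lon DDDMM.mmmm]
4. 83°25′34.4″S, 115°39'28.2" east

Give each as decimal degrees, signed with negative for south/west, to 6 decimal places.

Point 1:
  Latitude: 42′ + 0.16″ = 42.00267′; 0 + 42.00267/60 = 0.7000444
  S → negative
  Longitude: 168 + 37/60 + 12.49/3600 = 168.6201361
  W ⇒ negate
Point 2:
  Latitude: 5′ + 40.2″ = 5.67000′; 48 + 5.67000/60 = 48.0945000
  S ⇒ negate
  Lon: 11′ + 22.1″ = 11.36833′; 179 + 11.36833/60 = 179.1894722
  hemisphere W, so the sign is −
Point 3:
  Lat: degrees = first 2 digits = 3, minutes = 59.8213; 3 + 59.8213/60 = 3.9970217
  N ⇒ keep positive
  Longitude: split at 3 digits → 110° and 10.1276′; 110 + 10.1276/60 = 110.1687933
  hemisphere W, so the sign is −
Point 4:
  φ: 83 + 25/60 + 34.4/3600 = 83.4262222
  hemisphere S, so the sign is −
  Longitude: 115 + 39/60 + 28.2/3600 = 115.6578333
  E → positive

1. -0.700044, -168.620136
2. -48.094500, -179.189472
3. 3.997022, -110.168793
4. -83.426222, 115.657833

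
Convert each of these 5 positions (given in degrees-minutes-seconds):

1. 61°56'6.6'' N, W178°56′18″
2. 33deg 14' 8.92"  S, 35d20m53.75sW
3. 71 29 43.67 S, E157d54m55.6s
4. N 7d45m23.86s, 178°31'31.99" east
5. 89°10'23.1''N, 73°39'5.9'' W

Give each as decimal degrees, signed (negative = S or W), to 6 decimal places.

1. 61.935167, -178.938333
2. -33.235811, -35.348264
3. -71.495464, 157.915444
4. 7.756628, 178.525553
5. 89.173083, -73.651639

Point 1:
  φ: 61° + 56/60 + 6.6/3600 = 61 + 0.933333 + 0.001833 = 61.9351667
  N ⇒ keep positive
  λ: 178 + 56/60 + 18/3600 = 178.9383333
  hemisphere W, so the sign is −
Point 2:
  φ: 14′ + 8.92″ = 14.14867′; 33 + 14.14867/60 = 33.2358111
  S ⇒ negate
  λ: 35 + 20/60 + 53.75/3600 = 35.3482639
  hemisphere W, so the sign is −
Point 3:
  Latitude: 71 + 29/60 + 43.67/3600 = 71.4954639
  S ⇒ negate
  Lon: 157° + 54/60 + 55.6/3600 = 157 + 0.900000 + 0.015444 = 157.9154444
  E ⇒ keep positive
Point 4:
  φ: 45′ + 23.86″ = 45.39767′; 7 + 45.39767/60 = 7.7566278
  N ⇒ keep positive
  λ: 178 + 31/60 + 31.99/3600 = 178.5255528
  E → positive
Point 5:
  Latitude: 89 + 10/60 + 23.1/3600 = 89.1730833
  N → positive
  Longitude: 73° + 39/60 + 5.9/3600 = 73 + 0.650000 + 0.001639 = 73.6516389
  W → negative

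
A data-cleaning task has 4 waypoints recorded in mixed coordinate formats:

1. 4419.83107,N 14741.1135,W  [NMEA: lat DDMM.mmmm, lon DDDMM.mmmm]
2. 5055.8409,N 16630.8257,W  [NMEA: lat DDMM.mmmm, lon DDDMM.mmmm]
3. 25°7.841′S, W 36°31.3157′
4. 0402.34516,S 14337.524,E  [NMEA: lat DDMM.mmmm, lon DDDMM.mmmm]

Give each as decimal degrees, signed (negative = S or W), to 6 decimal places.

1. 44.330518, -147.685225
2. 50.930682, -166.513762
3. -25.130683, -36.521928
4. -4.039086, 143.625400

Point 1:
  Lat: degrees = first 2 digits = 44, minutes = 19.83107; 44 + 19.83107/60 = 44.3305178
  N → positive
  Lon: degrees = first 3 digits = 147, minutes = 41.1135; 147 + 41.1135/60 = 147.6852250
  W → negative
Point 2:
  φ: split at 2 digits → 50° and 55.8409′; 50 + 55.8409/60 = 50.9306817
  N ⇒ keep positive
  λ: split at 3 digits → 166° and 30.8257′; 166 + 30.8257/60 = 166.5137617
  hemisphere W, so the sign is −
Point 3:
  Lat: 7.841′ = 0.130683°; total 25.1306833
  hemisphere S, so the sign is −
  Lon: 36 + 31.3157/60 = 36.5219283
  W → negative
Point 4:
  Lat: split at 2 digits → 04° and 2.34516′; 4 + 2.34516/60 = 4.0390860
  hemisphere S, so the sign is −
  Lon: degrees = first 3 digits = 143, minutes = 37.524; 143 + 37.524/60 = 143.6254000
  E → positive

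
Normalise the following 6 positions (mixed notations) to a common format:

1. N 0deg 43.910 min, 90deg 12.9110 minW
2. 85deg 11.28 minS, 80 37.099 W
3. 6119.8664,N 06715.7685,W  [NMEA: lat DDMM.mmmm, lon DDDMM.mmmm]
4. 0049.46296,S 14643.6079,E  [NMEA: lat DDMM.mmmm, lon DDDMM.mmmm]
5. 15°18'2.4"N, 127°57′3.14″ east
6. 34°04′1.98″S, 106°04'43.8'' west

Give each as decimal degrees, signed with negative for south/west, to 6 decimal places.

Point 1:
  Latitude: 0 + 43.91/60 = 0.7318333
  N ⇒ keep positive
  λ: 90 + 12.911/60 = 90.2151833
  hemisphere W, so the sign is −
Point 2:
  Lat: 85 + 11.28/60 = 85.1880000
  S ⇒ negate
  λ: 80 + 37.099/60 = 80.6183167
  hemisphere W, so the sign is −
Point 3:
  Lat: split at 2 digits → 61° and 19.8664′; 61 + 19.8664/60 = 61.3311067
  N → positive
  λ: degrees = first 3 digits = 67, minutes = 15.7685; 67 + 15.7685/60 = 67.2628083
  hemisphere W, so the sign is −
Point 4:
  φ: degrees = first 2 digits = 0, minutes = 49.46296; 0 + 49.46296/60 = 0.8243827
  S → negative
  Lon: degrees = first 3 digits = 146, minutes = 43.6079; 146 + 43.6079/60 = 146.7267983
  E ⇒ keep positive
Point 5:
  Latitude: 15 + 18/60 + 2.4/3600 = 15.3006667
  N → positive
  Longitude: 57′ + 3.14″ = 57.05233′; 127 + 57.05233/60 = 127.9508722
  E ⇒ keep positive
Point 6:
  Latitude: 4′ + 1.98″ = 4.03300′; 34 + 4.03300/60 = 34.0672167
  S ⇒ negate
  Longitude: 106° + 4/60 + 43.8/3600 = 106 + 0.066667 + 0.012167 = 106.0788333
  W → negative

1. 0.731833, -90.215183
2. -85.188000, -80.618317
3. 61.331107, -67.262808
4. -0.824383, 146.726798
5. 15.300667, 127.950872
6. -34.067217, -106.078833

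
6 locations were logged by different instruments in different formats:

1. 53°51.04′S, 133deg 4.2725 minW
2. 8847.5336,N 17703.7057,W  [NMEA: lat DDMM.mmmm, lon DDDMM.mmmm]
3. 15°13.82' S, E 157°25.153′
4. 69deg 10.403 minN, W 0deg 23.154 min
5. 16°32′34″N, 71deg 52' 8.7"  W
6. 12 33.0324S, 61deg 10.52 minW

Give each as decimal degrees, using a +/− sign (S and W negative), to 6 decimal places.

1. -53.850667, -133.071208
2. 88.792227, -177.061762
3. -15.230333, 157.419217
4. 69.173383, -0.385900
5. 16.542778, -71.869083
6. -12.550540, -61.175333

Point 1:
  φ: 53 + 51.04/60 = 53.8506667
  S ⇒ negate
  Lon: 4.2725′ = 0.071208°; total 133.0712083
  hemisphere W, so the sign is −
Point 2:
  Latitude: split at 2 digits → 88° and 47.5336′; 88 + 47.5336/60 = 88.7922267
  N ⇒ keep positive
  Longitude: split at 3 digits → 177° and 3.7057′; 177 + 3.7057/60 = 177.0617617
  hemisphere W, so the sign is −
Point 3:
  φ: 13.82′ = 0.230333°; total 15.2303333
  S ⇒ negate
  Longitude: 157 + 25.153/60 = 157.4192167
  E ⇒ keep positive
Point 4:
  Lat: 10.403′ = 0.173383°; total 69.1733833
  N → positive
  Longitude: 23.154′ = 0.385900°; total 0.3859000
  W ⇒ negate
Point 5:
  Lat: 16° + 32/60 + 34/3600 = 16 + 0.533333 + 0.009444 = 16.5427778
  N ⇒ keep positive
  λ: 71° + 52/60 + 8.7/3600 = 71 + 0.866667 + 0.002417 = 71.8690833
  W → negative
Point 6:
  Latitude: 33.0324′ = 0.550540°; total 12.5505400
  S → negative
  Longitude: 10.52′ = 0.175333°; total 61.1753333
  W → negative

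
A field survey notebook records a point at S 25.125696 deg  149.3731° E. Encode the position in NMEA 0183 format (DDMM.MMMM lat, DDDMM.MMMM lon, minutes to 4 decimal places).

2507.5418,S / 14922.3860,E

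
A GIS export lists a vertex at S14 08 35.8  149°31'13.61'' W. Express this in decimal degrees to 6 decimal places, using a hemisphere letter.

14.143278° S, 149.520447° W

Lat: 8′ + 35.8″ = 8.59667′; 14 + 8.59667/60 = 14.1432778
Lon: 149° + 31/60 + 13.61/3600 = 149 + 0.516667 + 0.003781 = 149.5204472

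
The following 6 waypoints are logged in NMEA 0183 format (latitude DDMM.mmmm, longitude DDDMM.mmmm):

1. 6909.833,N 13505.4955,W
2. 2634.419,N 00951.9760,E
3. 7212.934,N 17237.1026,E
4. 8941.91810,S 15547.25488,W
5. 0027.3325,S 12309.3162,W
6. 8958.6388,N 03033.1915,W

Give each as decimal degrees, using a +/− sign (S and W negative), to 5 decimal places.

1. 69.16388, -135.09159
2. 26.57365, 9.86627
3. 72.21557, 172.61838
4. -89.69864, -155.78758
5. -0.45554, -123.15527
6. 89.97731, -30.55319

Point 1:
  Lat: split at 2 digits → 69° and 9.833′; 69 + 9.833/60 = 69.163883
  N ⇒ keep positive
  Lon: degrees = first 3 digits = 135, minutes = 5.4955; 135 + 5.4955/60 = 135.091592
  W → negative
Point 2:
  Lat: split at 2 digits → 26° and 34.419′; 26 + 34.419/60 = 26.573650
  N → positive
  Lon: degrees = first 3 digits = 9, minutes = 51.976; 9 + 51.976/60 = 9.866267
  E → positive
Point 3:
  φ: split at 2 digits → 72° and 12.934′; 72 + 12.934/60 = 72.215567
  N → positive
  Longitude: split at 3 digits → 172° and 37.1026′; 172 + 37.1026/60 = 172.618377
  E → positive
Point 4:
  Latitude: degrees = first 2 digits = 89, minutes = 41.9181; 89 + 41.9181/60 = 89.698635
  S ⇒ negate
  λ: degrees = first 3 digits = 155, minutes = 47.25488; 155 + 47.25488/60 = 155.787581
  W ⇒ negate
Point 5:
  Latitude: degrees = first 2 digits = 0, minutes = 27.3325; 0 + 27.3325/60 = 0.455542
  hemisphere S, so the sign is −
  Longitude: degrees = first 3 digits = 123, minutes = 9.3162; 123 + 9.3162/60 = 123.155270
  hemisphere W, so the sign is −
Point 6:
  φ: degrees = first 2 digits = 89, minutes = 58.6388; 89 + 58.6388/60 = 89.977313
  N ⇒ keep positive
  λ: split at 3 digits → 030° and 33.1915′; 30 + 33.1915/60 = 30.553192
  W ⇒ negate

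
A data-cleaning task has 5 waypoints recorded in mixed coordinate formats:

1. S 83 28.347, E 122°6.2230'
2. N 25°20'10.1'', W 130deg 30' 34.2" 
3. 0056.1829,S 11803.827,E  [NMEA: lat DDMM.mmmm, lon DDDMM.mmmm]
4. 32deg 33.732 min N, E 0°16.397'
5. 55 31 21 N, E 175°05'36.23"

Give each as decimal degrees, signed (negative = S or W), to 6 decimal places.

Point 1:
  φ: 28.347′ = 0.472450°; total 83.4724500
  hemisphere S, so the sign is −
  λ: 122 + 6.223/60 = 122.1037167
  E → positive
Point 2:
  φ: 25° + 20/60 + 10.1/3600 = 25 + 0.333333 + 0.002806 = 25.3361389
  N → positive
  Lon: 30′ + 34.2″ = 30.57000′; 130 + 30.57000/60 = 130.5095000
  W → negative
Point 3:
  Latitude: split at 2 digits → 00° and 56.1829′; 0 + 56.1829/60 = 0.9363817
  S ⇒ negate
  λ: degrees = first 3 digits = 118, minutes = 3.827; 118 + 3.827/60 = 118.0637833
  E → positive
Point 4:
  Lat: 32 + 33.732/60 = 32.5622000
  N ⇒ keep positive
  Longitude: 0 + 16.397/60 = 0.2732833
  E ⇒ keep positive
Point 5:
  Latitude: 55 + 31/60 + 21/3600 = 55.5225000
  N ⇒ keep positive
  Lon: 175° + 5/60 + 36.23/3600 = 175 + 0.083333 + 0.010064 = 175.0933972
  E ⇒ keep positive

1. -83.472450, 122.103717
2. 25.336139, -130.509500
3. -0.936382, 118.063783
4. 32.562200, 0.273283
5. 55.522500, 175.093397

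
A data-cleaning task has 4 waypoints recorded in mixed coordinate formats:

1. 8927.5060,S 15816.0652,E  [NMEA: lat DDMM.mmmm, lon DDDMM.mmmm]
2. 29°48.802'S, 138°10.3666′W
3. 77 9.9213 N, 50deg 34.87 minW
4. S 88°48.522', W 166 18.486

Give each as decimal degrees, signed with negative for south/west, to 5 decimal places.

1. -89.45843, 158.26775
2. -29.81337, -138.17278
3. 77.16536, -50.58117
4. -88.80870, -166.30810

Point 1:
  Latitude: split at 2 digits → 89° and 27.506′; 89 + 27.506/60 = 89.458433
  hemisphere S, so the sign is −
  λ: split at 3 digits → 158° and 16.0652′; 158 + 16.0652/60 = 158.267753
  E → positive
Point 2:
  φ: 48.802′ = 0.813367°; total 29.813367
  S ⇒ negate
  Longitude: 138 + 10.3666/60 = 138.172777
  W → negative
Point 3:
  Lat: 77 + 9.9213/60 = 77.165355
  N → positive
  Lon: 50 + 34.87/60 = 50.581167
  W ⇒ negate
Point 4:
  φ: 48.522′ = 0.808700°; total 88.808700
  S ⇒ negate
  λ: 166 + 18.486/60 = 166.308100
  W → negative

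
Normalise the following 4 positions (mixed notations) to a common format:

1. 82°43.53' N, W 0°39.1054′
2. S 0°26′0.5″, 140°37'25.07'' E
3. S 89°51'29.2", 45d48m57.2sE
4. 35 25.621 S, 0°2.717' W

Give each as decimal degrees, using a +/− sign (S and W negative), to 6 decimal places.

Point 1:
  Latitude: 43.53′ = 0.725500°; total 82.7255000
  N ⇒ keep positive
  Longitude: 39.1054′ = 0.651757°; total 0.6517567
  W ⇒ negate
Point 2:
  φ: 0 + 26/60 + 0.5/3600 = 0.4334722
  hemisphere S, so the sign is −
  λ: 37′ + 25.07″ = 37.41783′; 140 + 37.41783/60 = 140.6236306
  E ⇒ keep positive
Point 3:
  Lat: 89 + 51/60 + 29.2/3600 = 89.8581111
  S ⇒ negate
  Lon: 45° + 48/60 + 57.2/3600 = 45 + 0.800000 + 0.015889 = 45.8158889
  E → positive
Point 4:
  Latitude: 35 + 25.621/60 = 35.4270167
  hemisphere S, so the sign is −
  λ: 2.717′ = 0.045283°; total 0.0452833
  W → negative

1. 82.725500, -0.651757
2. -0.433472, 140.623631
3. -89.858111, 45.815889
4. -35.427017, -0.045283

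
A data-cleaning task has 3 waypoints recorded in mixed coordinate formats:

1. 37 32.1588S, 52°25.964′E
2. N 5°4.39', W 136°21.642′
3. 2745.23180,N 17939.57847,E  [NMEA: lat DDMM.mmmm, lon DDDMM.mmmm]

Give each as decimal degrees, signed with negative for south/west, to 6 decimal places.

Point 1:
  Latitude: 37 + 32.1588/60 = 37.5359800
  S → negative
  Lon: 52 + 25.964/60 = 52.4327333
  E ⇒ keep positive
Point 2:
  φ: 4.39′ = 0.073167°; total 5.0731667
  N → positive
  Longitude: 136 + 21.642/60 = 136.3607000
  W → negative
Point 3:
  φ: degrees = first 2 digits = 27, minutes = 45.2318; 27 + 45.2318/60 = 27.7538633
  N → positive
  Lon: split at 3 digits → 179° and 39.57847′; 179 + 39.57847/60 = 179.6596412
  E ⇒ keep positive

1. -37.535980, 52.432733
2. 5.073167, -136.360700
3. 27.753863, 179.659641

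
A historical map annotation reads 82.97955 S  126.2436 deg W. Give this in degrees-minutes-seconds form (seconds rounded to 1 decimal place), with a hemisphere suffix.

82°58′46.4″ S, 126°14′37.0″ W

Latitude: 0.979550° → 58.77300′; 0.77300 × 60 = 46.380″
λ: 0.243600° → 14.61600′; 0.61600 × 60 = 36.960″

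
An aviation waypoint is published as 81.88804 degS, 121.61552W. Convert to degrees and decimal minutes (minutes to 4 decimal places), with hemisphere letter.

81° 53.2824′ S, 121° 36.9312′ W

φ: minutes = (81.888040 − 81) × 60 = 53.282400
λ: 121° + 0.615520 × 60 = 121° 36.931200′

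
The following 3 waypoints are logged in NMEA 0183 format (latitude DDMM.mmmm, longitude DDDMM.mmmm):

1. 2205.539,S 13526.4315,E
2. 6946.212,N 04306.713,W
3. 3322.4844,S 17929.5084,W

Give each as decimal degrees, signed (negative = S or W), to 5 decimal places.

1. -22.09232, 135.44053
2. 69.77020, -43.11188
3. -33.37474, -179.49181

Point 1:
  Lat: degrees = first 2 digits = 22, minutes = 5.539; 22 + 5.539/60 = 22.092317
  S → negative
  Longitude: split at 3 digits → 135° and 26.4315′; 135 + 26.4315/60 = 135.440525
  E → positive
Point 2:
  Lat: split at 2 digits → 69° and 46.212′; 69 + 46.212/60 = 69.770200
  N → positive
  Longitude: degrees = first 3 digits = 43, minutes = 6.713; 43 + 6.713/60 = 43.111883
  hemisphere W, so the sign is −
Point 3:
  Lat: split at 2 digits → 33° and 22.4844′; 33 + 22.4844/60 = 33.374740
  hemisphere S, so the sign is −
  λ: degrees = first 3 digits = 179, minutes = 29.5084; 179 + 29.5084/60 = 179.491807
  W → negative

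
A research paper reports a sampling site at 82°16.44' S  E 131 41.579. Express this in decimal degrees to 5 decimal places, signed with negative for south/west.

Latitude: 82 + 16.44/60 = 82.274000
hemisphere S, so the sign is −
λ: 41.579′ = 0.692983°; total 131.692983
E → positive

-82.27400, 131.69298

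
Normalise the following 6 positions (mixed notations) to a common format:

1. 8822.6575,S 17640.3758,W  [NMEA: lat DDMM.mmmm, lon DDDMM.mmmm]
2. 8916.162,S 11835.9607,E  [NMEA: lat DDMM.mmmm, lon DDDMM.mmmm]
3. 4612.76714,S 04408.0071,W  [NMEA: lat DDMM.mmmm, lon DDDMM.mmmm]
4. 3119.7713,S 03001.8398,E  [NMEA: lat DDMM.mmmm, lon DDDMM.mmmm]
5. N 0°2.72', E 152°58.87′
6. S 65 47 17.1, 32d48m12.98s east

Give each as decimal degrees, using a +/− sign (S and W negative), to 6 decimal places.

1. -88.377625, -176.672930
2. -89.269367, 118.599345
3. -46.212786, -44.133452
4. -31.329522, 30.030663
5. 0.045333, 152.981167
6. -65.788083, 32.803606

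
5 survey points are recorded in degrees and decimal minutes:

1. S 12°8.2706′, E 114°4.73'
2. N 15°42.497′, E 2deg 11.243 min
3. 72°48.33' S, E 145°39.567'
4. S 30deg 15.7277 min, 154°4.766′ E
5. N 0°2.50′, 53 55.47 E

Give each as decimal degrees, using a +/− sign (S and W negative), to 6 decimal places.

Point 1:
  Latitude: 8.2706′ = 0.137843°; total 12.1378433
  hemisphere S, so the sign is −
  Longitude: 114 + 4.73/60 = 114.0788333
  E ⇒ keep positive
Point 2:
  Latitude: 42.497′ = 0.708283°; total 15.7082833
  N ⇒ keep positive
  Longitude: 2 + 11.243/60 = 2.1873833
  E ⇒ keep positive
Point 3:
  Latitude: 48.33′ = 0.805500°; total 72.8055000
  hemisphere S, so the sign is −
  Longitude: 39.567′ = 0.659450°; total 145.6594500
  E → positive
Point 4:
  Latitude: 30 + 15.7277/60 = 30.2621283
  S → negative
  Longitude: 154 + 4.766/60 = 154.0794333
  E ⇒ keep positive
Point 5:
  Latitude: 0 + 2.5/60 = 0.0416667
  N → positive
  Lon: 55.47′ = 0.924500°; total 53.9245000
  E → positive

1. -12.137843, 114.078833
2. 15.708283, 2.187383
3. -72.805500, 145.659450
4. -30.262128, 154.079433
5. 0.041667, 53.924500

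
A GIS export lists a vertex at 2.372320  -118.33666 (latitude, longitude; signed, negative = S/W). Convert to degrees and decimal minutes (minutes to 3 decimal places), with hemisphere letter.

2° 22.339′ N, 118° 20.200′ W

Lat: fractional part 0.372320 → 22.33920 minutes
Longitude is negative → W; |value| = 118.336660
Lon: minutes = (118.336660 − 118) × 60 = 20.19960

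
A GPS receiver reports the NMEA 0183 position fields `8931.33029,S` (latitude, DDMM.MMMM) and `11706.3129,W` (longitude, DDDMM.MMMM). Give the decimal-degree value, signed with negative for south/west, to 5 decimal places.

-89.52217, -117.10522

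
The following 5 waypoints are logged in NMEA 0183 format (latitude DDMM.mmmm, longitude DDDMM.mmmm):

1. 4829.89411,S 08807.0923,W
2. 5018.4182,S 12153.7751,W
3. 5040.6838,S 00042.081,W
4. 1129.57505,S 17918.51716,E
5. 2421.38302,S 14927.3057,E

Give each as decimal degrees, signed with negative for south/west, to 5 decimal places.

Point 1:
  Lat: degrees = first 2 digits = 48, minutes = 29.89411; 48 + 29.89411/60 = 48.498235
  S ⇒ negate
  λ: degrees = first 3 digits = 88, minutes = 7.0923; 88 + 7.0923/60 = 88.118205
  W → negative
Point 2:
  Lat: degrees = first 2 digits = 50, minutes = 18.4182; 50 + 18.4182/60 = 50.306970
  S ⇒ negate
  Lon: degrees = first 3 digits = 121, minutes = 53.7751; 121 + 53.7751/60 = 121.896252
  W ⇒ negate
Point 3:
  Latitude: split at 2 digits → 50° and 40.6838′; 50 + 40.6838/60 = 50.678063
  hemisphere S, so the sign is −
  Longitude: split at 3 digits → 000° and 42.081′; 0 + 42.081/60 = 0.701350
  W ⇒ negate
Point 4:
  φ: degrees = first 2 digits = 11, minutes = 29.57505; 11 + 29.57505/60 = 11.492918
  hemisphere S, so the sign is −
  Lon: split at 3 digits → 179° and 18.51716′; 179 + 18.51716/60 = 179.308619
  E ⇒ keep positive
Point 5:
  Latitude: split at 2 digits → 24° and 21.38302′; 24 + 21.38302/60 = 24.356384
  hemisphere S, so the sign is −
  Longitude: split at 3 digits → 149° and 27.3057′; 149 + 27.3057/60 = 149.455095
  E ⇒ keep positive

1. -48.49824, -88.11821
2. -50.30697, -121.89625
3. -50.67806, -0.70135
4. -11.49292, 179.30862
5. -24.35638, 149.45510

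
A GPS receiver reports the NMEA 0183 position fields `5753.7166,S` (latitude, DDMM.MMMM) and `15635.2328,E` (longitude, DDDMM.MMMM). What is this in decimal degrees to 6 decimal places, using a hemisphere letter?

57.895277° S, 156.587213° E

Latitude: degrees = first 2 digits = 57, minutes = 53.7166; 57 + 53.7166/60 = 57.8952767
Lon: degrees = first 3 digits = 156, minutes = 35.2328; 156 + 35.2328/60 = 156.5872133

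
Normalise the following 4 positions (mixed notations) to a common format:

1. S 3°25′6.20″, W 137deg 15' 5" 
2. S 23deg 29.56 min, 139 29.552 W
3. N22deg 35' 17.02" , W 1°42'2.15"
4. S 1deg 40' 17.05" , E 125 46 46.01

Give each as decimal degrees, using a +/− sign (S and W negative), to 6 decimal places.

1. -3.418389, -137.251389
2. -23.492667, -139.492533
3. 22.588061, -1.700597
4. -1.671403, 125.779447

Point 1:
  φ: 25′ + 6.2″ = 25.10333′; 3 + 25.10333/60 = 3.4183889
  S → negative
  Lon: 137° + 15/60 + 5/3600 = 137 + 0.250000 + 0.001389 = 137.2513889
  W ⇒ negate
Point 2:
  Lat: 29.56′ = 0.492667°; total 23.4926667
  hemisphere S, so the sign is −
  Lon: 139 + 29.552/60 = 139.4925333
  hemisphere W, so the sign is −
Point 3:
  φ: 22 + 35/60 + 17.02/3600 = 22.5880611
  N → positive
  Longitude: 42′ + 2.15″ = 42.03583′; 1 + 42.03583/60 = 1.7005972
  W ⇒ negate
Point 4:
  φ: 1 + 40/60 + 17.05/3600 = 1.6714028
  S → negative
  Longitude: 125° + 46/60 + 46.01/3600 = 125 + 0.766667 + 0.012781 = 125.7794472
  E ⇒ keep positive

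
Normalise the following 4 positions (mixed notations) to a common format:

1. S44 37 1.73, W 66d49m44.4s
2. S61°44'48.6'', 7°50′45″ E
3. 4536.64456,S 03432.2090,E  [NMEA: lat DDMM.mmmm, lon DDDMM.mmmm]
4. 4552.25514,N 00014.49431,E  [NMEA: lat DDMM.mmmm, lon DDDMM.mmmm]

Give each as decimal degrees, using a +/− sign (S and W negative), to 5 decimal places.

1. -44.61715, -66.82900
2. -61.74683, 7.84583
3. -45.61074, 34.53682
4. 45.87092, 0.24157

Point 1:
  Latitude: 44 + 37/60 + 1.73/3600 = 44.617147
  S ⇒ negate
  Longitude: 66° + 49/60 + 44.4/3600 = 66 + 0.816667 + 0.012333 = 66.829000
  W ⇒ negate
Point 2:
  Latitude: 61° + 44/60 + 48.6/3600 = 61 + 0.733333 + 0.013500 = 61.746833
  S ⇒ negate
  λ: 7° + 50/60 + 45/3600 = 7 + 0.833333 + 0.012500 = 7.845833
  E ⇒ keep positive
Point 3:
  φ: degrees = first 2 digits = 45, minutes = 36.64456; 45 + 36.64456/60 = 45.610743
  hemisphere S, so the sign is −
  λ: degrees = first 3 digits = 34, minutes = 32.209; 34 + 32.209/60 = 34.536817
  E → positive
Point 4:
  φ: degrees = first 2 digits = 45, minutes = 52.25514; 45 + 52.25514/60 = 45.870919
  N ⇒ keep positive
  Longitude: split at 3 digits → 000° and 14.49431′; 0 + 14.49431/60 = 0.241572
  E ⇒ keep positive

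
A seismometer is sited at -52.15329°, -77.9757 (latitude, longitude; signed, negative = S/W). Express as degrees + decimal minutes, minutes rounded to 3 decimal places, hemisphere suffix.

52° 9.197′ S, 77° 58.542′ W

Latitude is negative → S; |value| = 52.153290
Lat: 52° + 0.153290 × 60 = 52° 9.19740′
Longitude is negative → W; |value| = 77.975700
Lon: 77° + 0.975700 × 60 = 77° 58.54200′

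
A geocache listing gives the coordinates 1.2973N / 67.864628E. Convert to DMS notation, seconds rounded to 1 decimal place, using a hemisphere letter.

φ: 0.297300 × 60 = 17.83800′ → 17′, remainder × 60 = 50.280″
Lon: whole degrees 67; 51.87768′ → 51′ and 52.661″

1°17′50.3″ N, 67°51′52.7″ E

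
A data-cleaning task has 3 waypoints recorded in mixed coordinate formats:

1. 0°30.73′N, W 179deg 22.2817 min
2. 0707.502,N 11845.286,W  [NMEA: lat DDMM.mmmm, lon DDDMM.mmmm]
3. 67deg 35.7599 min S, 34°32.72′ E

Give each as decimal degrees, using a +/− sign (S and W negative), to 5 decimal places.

1. 0.51217, -179.37136
2. 7.12503, -118.75477
3. -67.59600, 34.54533

Point 1:
  φ: 30.73′ = 0.512167°; total 0.512167
  N → positive
  Longitude: 179 + 22.2817/60 = 179.371362
  hemisphere W, so the sign is −
Point 2:
  φ: degrees = first 2 digits = 7, minutes = 7.502; 7 + 7.502/60 = 7.125033
  N ⇒ keep positive
  Lon: split at 3 digits → 118° and 45.286′; 118 + 45.286/60 = 118.754767
  hemisphere W, so the sign is −
Point 3:
  Lat: 35.7599′ = 0.595998°; total 67.595998
  S ⇒ negate
  Lon: 32.72′ = 0.545333°; total 34.545333
  E → positive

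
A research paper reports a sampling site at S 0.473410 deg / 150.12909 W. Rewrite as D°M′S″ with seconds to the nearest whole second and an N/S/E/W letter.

0°28′24″ S, 150°07′45″ W

Latitude: whole degrees 0; 28.40460′ → 28′ and 24.28″
Lon: 0.129090 × 60 = 7.74540′ → 7′, remainder × 60 = 44.72″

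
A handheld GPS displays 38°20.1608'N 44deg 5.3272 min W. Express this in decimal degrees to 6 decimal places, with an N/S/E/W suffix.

φ: 20.1608′ = 0.336013°; total 38.3360133
λ: 5.3272′ = 0.088787°; total 44.0887867

38.336013° N, 44.088787° W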